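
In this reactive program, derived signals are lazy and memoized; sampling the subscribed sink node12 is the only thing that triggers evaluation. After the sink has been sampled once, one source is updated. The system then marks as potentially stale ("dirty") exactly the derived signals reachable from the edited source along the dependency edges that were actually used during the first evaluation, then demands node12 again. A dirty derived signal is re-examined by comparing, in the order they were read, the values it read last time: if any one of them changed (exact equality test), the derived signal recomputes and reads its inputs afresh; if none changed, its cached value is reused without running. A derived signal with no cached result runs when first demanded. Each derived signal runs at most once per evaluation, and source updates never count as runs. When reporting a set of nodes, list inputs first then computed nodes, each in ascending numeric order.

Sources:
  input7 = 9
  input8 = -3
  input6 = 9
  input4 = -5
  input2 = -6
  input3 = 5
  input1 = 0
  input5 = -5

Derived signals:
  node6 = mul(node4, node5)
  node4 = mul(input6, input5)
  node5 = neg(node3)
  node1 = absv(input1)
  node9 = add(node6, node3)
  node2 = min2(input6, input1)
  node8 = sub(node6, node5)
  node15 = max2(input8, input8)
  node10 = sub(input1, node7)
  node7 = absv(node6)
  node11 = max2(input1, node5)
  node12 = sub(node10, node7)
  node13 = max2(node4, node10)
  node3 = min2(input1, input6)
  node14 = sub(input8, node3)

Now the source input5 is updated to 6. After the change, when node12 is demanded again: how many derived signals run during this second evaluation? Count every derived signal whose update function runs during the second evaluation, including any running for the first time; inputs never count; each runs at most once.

First demand of the output computes:
  node3 = min2(0, 9) = 0
  node4 = mul(9, -5) = -45
  node5 = neg(0) = 0
  node6 = mul(-45, 0) = 0
  node7 = absv(0) = 0
  node10 = sub(0, 0) = 0
  node12 = sub(0, 0) = 0

After the edit, cleaning proceeds:
  node4: a read changed (input5 -5->6) — executes, giving 54.
  node6: a read changed (node4 -45->54) — executes, giving 0 — identical to its old value.
  node7: dirty, but its reads are unchanged (node6 unchanged); cached 0 stands.
  node10: dirty, but its reads are unchanged (input1 unchanged, node7 unchanged); cached 0 stands.
  node12: dirty, but its reads are unchanged (node10 unchanged, node7 unchanged); cached 0 stands.

Note the absorption at node6: it re-runs yet its value is the same, leaving the output's value untouched.

2 derived signals run: node4, node6.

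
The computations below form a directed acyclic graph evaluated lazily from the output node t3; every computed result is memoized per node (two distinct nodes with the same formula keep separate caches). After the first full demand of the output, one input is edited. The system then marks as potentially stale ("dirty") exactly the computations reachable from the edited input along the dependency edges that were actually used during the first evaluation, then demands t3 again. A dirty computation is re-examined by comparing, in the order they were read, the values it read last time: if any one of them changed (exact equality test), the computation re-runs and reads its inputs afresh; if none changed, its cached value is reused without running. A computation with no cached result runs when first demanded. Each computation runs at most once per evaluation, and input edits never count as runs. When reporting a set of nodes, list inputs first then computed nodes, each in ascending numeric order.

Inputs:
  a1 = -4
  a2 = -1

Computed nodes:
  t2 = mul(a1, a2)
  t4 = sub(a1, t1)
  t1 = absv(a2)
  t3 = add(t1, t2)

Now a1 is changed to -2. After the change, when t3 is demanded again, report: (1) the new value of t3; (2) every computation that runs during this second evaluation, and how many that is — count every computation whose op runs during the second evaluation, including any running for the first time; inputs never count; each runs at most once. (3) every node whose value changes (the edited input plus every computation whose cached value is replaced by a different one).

First demand of the output computes:
  t1 = absv(-1) = 1
  t2 = mul(-4, -1) = 4
  t3 = add(1, 4) = 5

After the edit, cleaning proceeds:
  t2: a read changed (a1 -4->-2) — executes, giving 2.
  t3: a read changed (t2 4->2) — executes, giving 3.

Demanding t3 again yields 3.
2 computations run: t2, t3.
The nodes whose values change: a1, t2, t3.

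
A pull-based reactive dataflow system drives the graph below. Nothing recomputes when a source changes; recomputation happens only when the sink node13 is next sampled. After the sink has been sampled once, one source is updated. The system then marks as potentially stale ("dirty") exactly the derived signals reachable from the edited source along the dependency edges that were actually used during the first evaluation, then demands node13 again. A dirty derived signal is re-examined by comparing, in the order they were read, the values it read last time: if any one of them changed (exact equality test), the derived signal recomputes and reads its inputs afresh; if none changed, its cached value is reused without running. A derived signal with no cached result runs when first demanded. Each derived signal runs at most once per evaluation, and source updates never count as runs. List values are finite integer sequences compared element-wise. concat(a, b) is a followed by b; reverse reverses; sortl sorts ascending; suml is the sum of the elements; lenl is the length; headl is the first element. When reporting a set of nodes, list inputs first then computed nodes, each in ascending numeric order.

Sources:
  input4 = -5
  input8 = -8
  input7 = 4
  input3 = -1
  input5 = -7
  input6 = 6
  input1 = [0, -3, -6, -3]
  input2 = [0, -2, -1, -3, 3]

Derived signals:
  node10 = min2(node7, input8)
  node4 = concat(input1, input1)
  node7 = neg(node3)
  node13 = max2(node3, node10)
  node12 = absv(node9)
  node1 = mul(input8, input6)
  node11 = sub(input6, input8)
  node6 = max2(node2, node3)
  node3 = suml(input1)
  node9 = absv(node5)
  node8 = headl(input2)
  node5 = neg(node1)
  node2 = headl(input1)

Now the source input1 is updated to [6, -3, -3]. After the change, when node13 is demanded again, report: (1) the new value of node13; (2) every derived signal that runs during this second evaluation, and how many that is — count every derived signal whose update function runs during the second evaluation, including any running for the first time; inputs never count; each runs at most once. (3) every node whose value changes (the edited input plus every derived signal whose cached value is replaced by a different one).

First evaluation (everything demanded from the output):
  node3 = suml([0, -3, -6, -3]) = -12
  node7 = neg(-12) = 12
  node10 = min2(12, -8) = -8
  node13 = max2(-12, -8) = -8

Propagation after the edit:
  node3: runs — input1 [0, -3, -6, -3]->[6, -3, -3]; result 0.
  node7: runs — node3 -12->0; result 0.
  node10: runs — node7 12->0; result -8 (same value as before).
  node13: runs — node3 -12->0; result 0.

New value of node13: 0.
Derived signals that run: node3, node7, node10, node13 — 4 in total.
Values that change: input1, node3, node7, node13.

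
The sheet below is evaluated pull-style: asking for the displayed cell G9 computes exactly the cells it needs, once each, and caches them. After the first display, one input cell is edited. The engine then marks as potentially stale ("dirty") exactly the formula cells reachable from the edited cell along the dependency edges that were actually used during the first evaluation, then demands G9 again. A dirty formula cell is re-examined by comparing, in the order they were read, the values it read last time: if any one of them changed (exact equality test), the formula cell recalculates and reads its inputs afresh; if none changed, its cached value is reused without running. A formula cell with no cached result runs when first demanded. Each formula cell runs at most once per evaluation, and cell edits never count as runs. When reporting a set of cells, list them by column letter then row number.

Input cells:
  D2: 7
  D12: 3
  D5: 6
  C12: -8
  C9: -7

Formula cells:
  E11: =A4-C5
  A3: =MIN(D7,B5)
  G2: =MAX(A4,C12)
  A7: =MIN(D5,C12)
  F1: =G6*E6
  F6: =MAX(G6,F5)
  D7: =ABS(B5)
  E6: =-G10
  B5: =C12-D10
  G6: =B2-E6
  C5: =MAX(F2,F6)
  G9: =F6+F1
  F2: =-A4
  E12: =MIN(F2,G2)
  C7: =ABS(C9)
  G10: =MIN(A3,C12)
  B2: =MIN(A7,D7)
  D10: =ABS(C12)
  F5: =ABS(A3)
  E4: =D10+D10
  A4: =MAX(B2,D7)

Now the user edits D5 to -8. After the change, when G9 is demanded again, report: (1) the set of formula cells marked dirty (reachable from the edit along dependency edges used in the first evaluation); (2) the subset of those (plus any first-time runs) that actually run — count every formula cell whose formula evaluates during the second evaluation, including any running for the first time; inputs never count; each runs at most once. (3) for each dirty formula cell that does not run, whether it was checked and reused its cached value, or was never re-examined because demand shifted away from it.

The edit dirties: A7, B2, F1, F6, G6, G9.
1 formula cells run: A7.
Cache hits after checking: B2, F1, F6, G6, G9.
Note the absorption at A7: it re-runs yet its value is the same, leaving the output's value untouched.

First demand of the output computes:
  A7 = MIN(6, -8) = -8
  D10 = ABS(-8) = 8
  B5 = -8 - 8 = -16
  D7 = ABS(-16) = 16
  A3 = MIN(16, -16) = -16
  B2 = MIN(-8, 16) = -8
  F5 = ABS(-16) = 16
  G10 = MIN(-16, -8) = -16
  E6 = -(-16) = 16
  G6 = -8 - 16 = -24
  F1 = -24 * 16 = -384
  F6 = MAX(-24, 16) = 16
  G9 = 16 + -384 = -368

After the edit, cleaning proceeds:
  A7: a read changed (D5 6->-8) — executes, giving -8 — identical to its old value.
  B2: dirty, but its reads are unchanged (A7 unchanged, D7 unchanged); cached -8 stands.
  G6: dirty, but its reads are unchanged (B2 unchanged, E6 unchanged); cached -24 stands.
  F1: dirty, but its reads are unchanged (G6 unchanged, E6 unchanged); cached -384 stands.
  F6: dirty, but its reads are unchanged (G6 unchanged, F5 unchanged); cached 16 stands.
  G9: dirty, but its reads are unchanged (F6 unchanged, F1 unchanged); cached -368 stands.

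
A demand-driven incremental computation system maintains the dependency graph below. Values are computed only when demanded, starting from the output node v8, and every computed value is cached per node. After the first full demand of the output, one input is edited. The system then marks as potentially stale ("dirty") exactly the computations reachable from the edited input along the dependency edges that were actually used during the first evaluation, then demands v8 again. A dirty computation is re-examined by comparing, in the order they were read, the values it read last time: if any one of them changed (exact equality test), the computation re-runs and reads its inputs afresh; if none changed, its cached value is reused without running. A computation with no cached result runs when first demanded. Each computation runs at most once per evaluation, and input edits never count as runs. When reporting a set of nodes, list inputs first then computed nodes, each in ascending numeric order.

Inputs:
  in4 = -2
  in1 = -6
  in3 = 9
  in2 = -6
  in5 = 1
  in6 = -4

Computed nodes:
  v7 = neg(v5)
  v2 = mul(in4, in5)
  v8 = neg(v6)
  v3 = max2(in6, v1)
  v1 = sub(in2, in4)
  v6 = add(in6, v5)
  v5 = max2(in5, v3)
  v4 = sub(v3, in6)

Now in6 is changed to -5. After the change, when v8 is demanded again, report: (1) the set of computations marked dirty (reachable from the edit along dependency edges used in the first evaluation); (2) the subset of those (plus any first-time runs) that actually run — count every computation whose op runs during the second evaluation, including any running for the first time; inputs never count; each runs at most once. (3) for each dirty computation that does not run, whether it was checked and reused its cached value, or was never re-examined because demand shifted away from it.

Marked dirty: v3, v5, v6, v8.
Computations that run: v3, v6, v8 — 3 in total.
Checked but reused from cache: v5.
Key observation: the cutoff stops propagation at v5 — its inputs' values are unchanged, so it reuses its cache.

First evaluation (everything demanded from the output):
  v1 = sub(-6, -2) = -4
  v3 = max2(-4, -4) = -4
  v5 = max2(1, -4) = 1
  v6 = add(-4, 1) = -3
  v8 = neg(-3) = 3

Propagation after the edit:
  v3: runs — in6 -4->-5; result -4 (same value as before).
  v5: checked — values it read are unchanged (in5 unchanged, v3 unchanged); reused cached 1 without running.
  v6: runs — in6 -4->-5; result -4.
  v8: runs — v6 -3->-4; result 4.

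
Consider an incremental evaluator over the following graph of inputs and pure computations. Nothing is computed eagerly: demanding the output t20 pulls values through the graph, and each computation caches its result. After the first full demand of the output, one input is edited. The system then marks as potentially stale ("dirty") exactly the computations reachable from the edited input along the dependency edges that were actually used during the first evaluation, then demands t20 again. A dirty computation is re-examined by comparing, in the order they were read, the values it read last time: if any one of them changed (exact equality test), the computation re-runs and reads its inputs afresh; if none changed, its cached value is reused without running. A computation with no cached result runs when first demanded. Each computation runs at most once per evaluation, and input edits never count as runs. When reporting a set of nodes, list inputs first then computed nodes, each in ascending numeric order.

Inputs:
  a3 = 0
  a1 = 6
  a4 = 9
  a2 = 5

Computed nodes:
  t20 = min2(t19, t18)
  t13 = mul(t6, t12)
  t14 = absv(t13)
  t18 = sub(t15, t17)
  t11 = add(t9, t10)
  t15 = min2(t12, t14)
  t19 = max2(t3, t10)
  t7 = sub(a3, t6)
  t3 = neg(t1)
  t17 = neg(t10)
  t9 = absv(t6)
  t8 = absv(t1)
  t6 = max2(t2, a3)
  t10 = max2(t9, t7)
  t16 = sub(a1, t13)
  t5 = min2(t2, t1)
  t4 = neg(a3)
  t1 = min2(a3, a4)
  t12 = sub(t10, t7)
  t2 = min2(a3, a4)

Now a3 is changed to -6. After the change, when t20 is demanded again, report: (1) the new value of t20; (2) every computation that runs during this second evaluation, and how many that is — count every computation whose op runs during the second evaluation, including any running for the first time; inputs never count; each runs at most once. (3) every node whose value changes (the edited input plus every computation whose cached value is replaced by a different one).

t20 now evaluates to 6.
Run set: t1, t2, t3, t6, t7, t9, t10, t12, t13, t14, t15, t17, t18, t19, t20 (15 run).
Changed values: a3, t1, t2, t3, t6, t9, t10, t12, t13, t14, t15, t17, t18, t19, t20.

Initial pass — values computed on the first demand:
  t1 = min2(0, 9) = 0
  t2 = min2(0, 9) = 0
  t3 = neg(0) = 0
  t6 = max2(0, 0) = 0
  t7 = sub(0, 0) = 0
  t9 = absv(0) = 0
  t10 = max2(0, 0) = 0
  t12 = sub(0, 0) = 0
  t13 = mul(0, 0) = 0
  t14 = absv(0) = 0
  t15 = min2(0, 0) = 0
  t17 = neg(0) = 0
  t18 = sub(0, 0) = 0
  t19 = max2(0, 0) = 0
  t20 = min2(0, 0) = 0

Second demand — change propagation:
  t1: re-runs because a3 0->-6; new result -6.
  t2: re-runs because a3 0->-6; new result -6.
  t3: re-runs because t1 0->-6; new result 6.
  t6: re-runs because t2 0->-6; a3 0->-6; new result -6.
  t7: re-runs because a3 0->-6; t6 0->-6; new result 0 (unchanged).
  t9: re-runs because t6 0->-6; new result 6.
  t10: re-runs because t9 0->6; new result 6.
  t12: re-runs because t10 0->6; new result 6.
  t13: re-runs because t6 0->-6; t12 0->6; new result -36.
  t14: re-runs because t13 0->-36; new result 36.
  t15: re-runs because t12 0->6; t14 0->36; new result 6.
  t17: re-runs because t10 0->6; new result -6.
  t18: re-runs because t15 0->6; t17 0->-6; new result 12.
  t19: re-runs because t3 0->6; t10 0->6; new result 6.
  t20: re-runs because t19 0->6; t18 0->12; new result 6.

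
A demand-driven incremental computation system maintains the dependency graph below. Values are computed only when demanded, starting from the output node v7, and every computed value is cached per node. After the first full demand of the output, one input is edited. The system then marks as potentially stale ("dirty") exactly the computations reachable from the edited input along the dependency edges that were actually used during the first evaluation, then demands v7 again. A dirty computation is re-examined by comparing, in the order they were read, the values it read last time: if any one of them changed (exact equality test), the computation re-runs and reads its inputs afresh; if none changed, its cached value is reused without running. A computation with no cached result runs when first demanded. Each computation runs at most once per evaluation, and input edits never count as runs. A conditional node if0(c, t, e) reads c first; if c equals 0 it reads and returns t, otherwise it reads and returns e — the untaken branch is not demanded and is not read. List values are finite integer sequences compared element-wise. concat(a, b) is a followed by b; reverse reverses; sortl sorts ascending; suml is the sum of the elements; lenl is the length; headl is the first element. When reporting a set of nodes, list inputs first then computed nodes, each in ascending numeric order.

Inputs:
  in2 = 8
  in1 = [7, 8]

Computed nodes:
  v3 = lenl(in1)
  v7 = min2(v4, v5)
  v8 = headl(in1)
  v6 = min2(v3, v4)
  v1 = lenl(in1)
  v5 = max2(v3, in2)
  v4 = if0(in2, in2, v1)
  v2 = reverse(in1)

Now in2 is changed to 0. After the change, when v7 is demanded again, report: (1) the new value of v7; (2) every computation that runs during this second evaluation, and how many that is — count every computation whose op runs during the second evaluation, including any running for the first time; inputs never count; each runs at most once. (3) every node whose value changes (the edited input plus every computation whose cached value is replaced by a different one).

New value of v7: 0.
Computations that run: v4, v5, v7 — 3 in total.
Values that change: in2, v4, v5, v7.

First evaluation (everything demanded from the output):
  v1 = lenl([7, 8]) = 2
  v3 = lenl([7, 8]) = 2
  v4 = if0(in2=8 -> else branch v1) = 2
  v5 = max2(2, 8) = 8
  v7 = min2(2, 8) = 2

Propagation after the edit:
  v4: runs — in2 8->0; result 0.
  v5: runs — in2 8->0; result 2.
  v7: runs — v4 2->0; v5 8->2; result 0.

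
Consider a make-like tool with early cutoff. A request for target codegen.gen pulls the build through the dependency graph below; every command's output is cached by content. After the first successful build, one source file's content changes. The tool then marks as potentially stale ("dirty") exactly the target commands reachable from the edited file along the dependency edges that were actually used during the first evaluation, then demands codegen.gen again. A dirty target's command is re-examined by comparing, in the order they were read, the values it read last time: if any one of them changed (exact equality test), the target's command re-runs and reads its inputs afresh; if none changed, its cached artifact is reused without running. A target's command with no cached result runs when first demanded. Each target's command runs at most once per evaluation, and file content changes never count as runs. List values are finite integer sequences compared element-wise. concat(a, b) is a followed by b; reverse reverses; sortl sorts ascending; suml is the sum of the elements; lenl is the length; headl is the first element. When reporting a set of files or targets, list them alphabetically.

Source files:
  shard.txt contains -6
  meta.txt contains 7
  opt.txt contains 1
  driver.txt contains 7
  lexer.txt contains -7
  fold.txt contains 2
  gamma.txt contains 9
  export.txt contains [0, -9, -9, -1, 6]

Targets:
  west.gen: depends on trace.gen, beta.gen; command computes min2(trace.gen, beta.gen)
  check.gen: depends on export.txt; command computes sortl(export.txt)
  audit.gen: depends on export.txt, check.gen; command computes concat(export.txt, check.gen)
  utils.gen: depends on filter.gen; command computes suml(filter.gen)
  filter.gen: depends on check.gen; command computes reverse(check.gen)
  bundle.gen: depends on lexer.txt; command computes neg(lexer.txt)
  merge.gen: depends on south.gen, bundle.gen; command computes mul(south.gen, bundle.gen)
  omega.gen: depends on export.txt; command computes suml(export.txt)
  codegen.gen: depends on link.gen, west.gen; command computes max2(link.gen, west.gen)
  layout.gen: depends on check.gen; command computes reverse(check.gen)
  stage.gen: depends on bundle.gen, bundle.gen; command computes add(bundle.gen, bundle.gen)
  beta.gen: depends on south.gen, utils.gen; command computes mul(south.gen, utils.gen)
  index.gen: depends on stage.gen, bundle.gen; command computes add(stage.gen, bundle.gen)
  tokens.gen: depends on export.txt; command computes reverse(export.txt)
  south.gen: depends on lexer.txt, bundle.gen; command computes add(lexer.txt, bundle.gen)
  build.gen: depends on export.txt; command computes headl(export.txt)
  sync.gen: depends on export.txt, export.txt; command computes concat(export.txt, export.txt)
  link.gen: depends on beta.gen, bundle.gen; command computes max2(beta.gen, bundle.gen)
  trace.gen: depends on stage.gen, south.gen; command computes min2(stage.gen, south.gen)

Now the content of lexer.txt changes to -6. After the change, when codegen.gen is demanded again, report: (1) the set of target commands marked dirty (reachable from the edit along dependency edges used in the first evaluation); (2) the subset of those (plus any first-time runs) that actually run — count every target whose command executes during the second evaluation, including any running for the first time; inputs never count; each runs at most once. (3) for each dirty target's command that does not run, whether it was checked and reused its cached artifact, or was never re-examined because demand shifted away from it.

The edit dirties: beta.gen, bundle.gen, codegen.gen, link.gen, south.gen, stage.gen, trace.gen, west.gen.
6 target commands run: bundle.gen, codegen.gen, link.gen, south.gen, stage.gen, trace.gen.
Cache hits after checking: beta.gen, west.gen.
Note where the cutoff bites: beta.gen is checked, finds nothing changed, and keeps its cache.

First demand of the output computes:
  bundle.gen = neg(-7) = 7
  check.gen = sortl([0, -9, -9, -1, 6]) = [-9, -9, -1, 0, 6]
  filter.gen = reverse([-9, -9, -1, 0, 6]) = [6, 0, -1, -9, -9]
  south.gen = add(-7, 7) = 0
  stage.gen = add(7, 7) = 14
  trace.gen = min2(14, 0) = 0
  utils.gen = suml([6, 0, -1, -9, -9]) = -13
  beta.gen = mul(0, -13) = 0
  link.gen = max2(0, 7) = 7
  west.gen = min2(0, 0) = 0
  codegen.gen = max2(7, 0) = 7

After the edit, cleaning proceeds:
  bundle.gen: a read changed (lexer.txt -7->-6) — executes, giving 6.
  south.gen: a read changed (lexer.txt -7->-6; bundle.gen 7->6) — executes, giving 0 — identical to its old value.
  beta.gen: dirty, but its reads are unchanged (south.gen unchanged, utils.gen unchanged); cached 0 stands.
  link.gen: a read changed (bundle.gen 7->6) — executes, giving 6.
  stage.gen: a read changed (bundle.gen 7->6; bundle.gen 7->6) — executes, giving 12.
  trace.gen: a read changed (stage.gen 14->12) — executes, giving 0 — identical to its old value.
  west.gen: dirty, but its reads are unchanged (trace.gen unchanged, beta.gen unchanged); cached 0 stands.
  codegen.gen: a read changed (link.gen 7->6) — executes, giving 6.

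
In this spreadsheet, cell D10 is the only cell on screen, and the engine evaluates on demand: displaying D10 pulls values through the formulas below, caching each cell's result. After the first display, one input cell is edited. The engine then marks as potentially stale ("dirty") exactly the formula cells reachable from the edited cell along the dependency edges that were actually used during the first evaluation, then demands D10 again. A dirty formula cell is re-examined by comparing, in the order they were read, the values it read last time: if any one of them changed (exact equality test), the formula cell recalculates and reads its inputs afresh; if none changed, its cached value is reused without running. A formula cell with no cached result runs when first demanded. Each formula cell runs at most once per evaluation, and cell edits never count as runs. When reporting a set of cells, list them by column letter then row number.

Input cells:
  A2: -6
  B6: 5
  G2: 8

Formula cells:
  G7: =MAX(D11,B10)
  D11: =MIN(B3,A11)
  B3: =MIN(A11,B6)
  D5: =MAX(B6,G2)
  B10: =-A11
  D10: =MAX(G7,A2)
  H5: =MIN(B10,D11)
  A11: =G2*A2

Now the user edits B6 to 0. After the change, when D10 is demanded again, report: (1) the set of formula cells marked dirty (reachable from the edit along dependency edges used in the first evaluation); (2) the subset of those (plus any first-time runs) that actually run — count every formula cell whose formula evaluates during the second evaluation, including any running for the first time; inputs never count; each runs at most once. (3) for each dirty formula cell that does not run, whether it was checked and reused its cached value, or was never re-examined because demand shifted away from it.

Dirty set: B3, D10, D11, G7.
Run set: B3 (1 run).
Re-examined without running (cache reused): D10, D11, G7.
The important point: B3 recomputes to an identical value, and the output ends up unchanged.

Initial pass — values computed on the first demand:
  A11 = 8 * -6 = -48
  B3 = MIN(-48, 5) = -48
  B10 = -(-48) = 48
  D11 = MIN(-48, -48) = -48
  G7 = MAX(-48, 48) = 48
  D10 = MAX(48, -6) = 48

Second demand — change propagation:
  B3: re-runs because B6 5->0; new result -48 (unchanged).
  D11: re-examined; everything it read last time is the same (B3 unchanged, A11 unchanged) — cache -48 kept, no run.
  G7: re-examined; everything it read last time is the same (D11 unchanged, B10 unchanged) — cache 48 kept, no run.
  D10: re-examined; everything it read last time is the same (G7 unchanged, A2 unchanged) — cache 48 kept, no run.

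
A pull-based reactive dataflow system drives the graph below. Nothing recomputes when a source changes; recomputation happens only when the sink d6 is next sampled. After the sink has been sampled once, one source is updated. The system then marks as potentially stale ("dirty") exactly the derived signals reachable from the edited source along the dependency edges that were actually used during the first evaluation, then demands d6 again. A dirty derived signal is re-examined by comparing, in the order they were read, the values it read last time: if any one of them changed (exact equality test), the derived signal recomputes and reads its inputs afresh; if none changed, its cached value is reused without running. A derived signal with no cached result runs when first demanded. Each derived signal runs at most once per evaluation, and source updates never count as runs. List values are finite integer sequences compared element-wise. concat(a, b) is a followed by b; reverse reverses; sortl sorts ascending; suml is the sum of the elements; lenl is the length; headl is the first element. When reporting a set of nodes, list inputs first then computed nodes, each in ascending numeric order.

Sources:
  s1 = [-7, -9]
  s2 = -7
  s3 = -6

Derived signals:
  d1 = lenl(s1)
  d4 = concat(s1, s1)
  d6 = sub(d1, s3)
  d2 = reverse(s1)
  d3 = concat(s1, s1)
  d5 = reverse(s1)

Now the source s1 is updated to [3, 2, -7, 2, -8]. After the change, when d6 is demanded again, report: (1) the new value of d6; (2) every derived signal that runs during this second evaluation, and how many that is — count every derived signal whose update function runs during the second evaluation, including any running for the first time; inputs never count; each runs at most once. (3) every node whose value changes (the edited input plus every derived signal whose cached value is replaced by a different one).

First evaluation (everything demanded from the output):
  d1 = lenl([-7, -9]) = 2
  d6 = sub(2, -6) = 8

Propagation after the edit:
  d1: runs — s1 [-7, -9]->[3, 2, -7, 2, -8]; result 5.
  d6: runs — d1 2->5; result 11.

New value of d6: 11.
Derived signals that run: d1, d6 — 2 in total.
Values that change: s1, d1, d6.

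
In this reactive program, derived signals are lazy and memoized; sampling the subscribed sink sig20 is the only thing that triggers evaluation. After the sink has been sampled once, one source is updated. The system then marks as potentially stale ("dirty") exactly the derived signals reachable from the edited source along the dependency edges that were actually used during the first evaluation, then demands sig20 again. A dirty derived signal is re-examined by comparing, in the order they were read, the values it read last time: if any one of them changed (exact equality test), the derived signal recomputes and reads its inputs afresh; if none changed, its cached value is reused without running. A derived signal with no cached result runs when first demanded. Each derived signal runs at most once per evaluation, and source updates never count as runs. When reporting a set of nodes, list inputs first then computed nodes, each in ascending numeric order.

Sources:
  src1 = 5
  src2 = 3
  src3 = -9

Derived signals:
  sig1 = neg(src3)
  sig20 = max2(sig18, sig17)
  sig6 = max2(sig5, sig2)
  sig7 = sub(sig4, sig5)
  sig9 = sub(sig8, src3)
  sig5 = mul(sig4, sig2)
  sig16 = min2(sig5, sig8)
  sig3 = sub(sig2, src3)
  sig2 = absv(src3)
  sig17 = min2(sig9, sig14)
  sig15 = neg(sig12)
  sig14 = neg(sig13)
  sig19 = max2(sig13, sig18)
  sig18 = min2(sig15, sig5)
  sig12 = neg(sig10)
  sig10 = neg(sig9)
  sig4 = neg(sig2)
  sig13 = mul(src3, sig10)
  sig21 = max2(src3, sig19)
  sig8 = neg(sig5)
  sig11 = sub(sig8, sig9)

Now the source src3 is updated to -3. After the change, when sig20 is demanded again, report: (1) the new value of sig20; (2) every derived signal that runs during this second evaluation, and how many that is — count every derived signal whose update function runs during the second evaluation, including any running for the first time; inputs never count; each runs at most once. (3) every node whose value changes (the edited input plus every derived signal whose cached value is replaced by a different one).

First demand of the output computes:
  sig2 = absv(-9) = 9
  sig4 = neg(9) = -9
  sig5 = mul(-9, 9) = -81
  sig8 = neg(-81) = 81
  sig9 = sub(81, -9) = 90
  sig10 = neg(90) = -90
  sig12 = neg(-90) = 90
  sig13 = mul(-9, -90) = 810
  sig14 = neg(810) = -810
  sig15 = neg(90) = -90
  sig17 = min2(90, -810) = -810
  sig18 = min2(-90, -81) = -90
  sig20 = max2(-90, -810) = -90

After the edit, cleaning proceeds:
  sig2: a read changed (src3 -9->-3) — executes, giving 3.
  sig4: a read changed (sig2 9->3) — executes, giving -3.
  sig5: a read changed (sig4 -9->-3; sig2 9->3) — executes, giving -9.
  sig8: a read changed (sig5 -81->-9) — executes, giving 9.
  sig9: a read changed (sig8 81->9; src3 -9->-3) — executes, giving 12.
  sig10: a read changed (sig9 90->12) — executes, giving -12.
  sig12: a read changed (sig10 -90->-12) — executes, giving 12.
  sig13: a read changed (src3 -9->-3; sig10 -90->-12) — executes, giving 36.
  sig14: a read changed (sig13 810->36) — executes, giving -36.
  sig15: a read changed (sig12 90->12) — executes, giving -12.
  sig17: a read changed (sig9 90->12; sig14 -810->-36) — executes, giving -36.
  sig18: a read changed (sig15 -90->-12; sig5 -81->-9) — executes, giving -12.
  sig20: a read changed (sig18 -90->-12; sig17 -810->-36) — executes, giving -12.

Demanding sig20 again yields -12.
13 derived signals run: sig2, sig4, sig5, sig8, sig9, sig10, sig12, sig13, sig14, sig15, sig17, sig18, sig20.
The nodes whose values change: src3, sig2, sig4, sig5, sig8, sig9, sig10, sig12, sig13, sig14, sig15, sig17, sig18, sig20.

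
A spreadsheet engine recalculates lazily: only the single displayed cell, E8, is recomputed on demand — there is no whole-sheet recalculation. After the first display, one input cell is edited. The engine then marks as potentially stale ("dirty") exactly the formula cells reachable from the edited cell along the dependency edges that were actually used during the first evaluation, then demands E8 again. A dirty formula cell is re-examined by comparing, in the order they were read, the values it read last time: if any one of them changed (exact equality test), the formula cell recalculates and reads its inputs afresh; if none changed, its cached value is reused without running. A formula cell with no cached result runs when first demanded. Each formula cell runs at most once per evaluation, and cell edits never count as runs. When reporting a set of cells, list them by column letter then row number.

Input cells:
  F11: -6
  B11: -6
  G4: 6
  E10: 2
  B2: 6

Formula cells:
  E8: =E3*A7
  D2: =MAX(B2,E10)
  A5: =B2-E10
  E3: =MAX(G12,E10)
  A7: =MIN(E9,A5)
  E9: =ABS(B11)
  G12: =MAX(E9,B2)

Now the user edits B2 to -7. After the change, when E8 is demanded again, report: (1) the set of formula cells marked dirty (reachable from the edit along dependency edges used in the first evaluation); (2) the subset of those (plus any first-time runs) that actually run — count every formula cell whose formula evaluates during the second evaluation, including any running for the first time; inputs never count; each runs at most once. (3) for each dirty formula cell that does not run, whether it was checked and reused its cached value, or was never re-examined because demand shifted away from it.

First evaluation (everything demanded from the output):
  A5 = 6 - 2 = 4
  E9 = ABS(-6) = 6
  A7 = MIN(6, 4) = 4
  G12 = MAX(6, 6) = 6
  E3 = MAX(6, 2) = 6
  E8 = 6 * 4 = 24

Propagation after the edit:
  A5: runs — B2 6->-7; result -9.
  A7: runs — A5 4->-9; result -9.
  G12: runs — B2 6->-7; result 6 (same value as before).
  E3: checked — values it read are unchanged (G12 unchanged, E10 unchanged); reused cached 6 without running.
  E8: runs — A7 4->-9; result -54.

Key observation: the cutoff stops propagation at E3 — its inputs' values are unchanged, so it reuses its cache.

Marked dirty: A5, A7, E3, E8, G12.
Formula cells that run: A5, A7, E8, G12 — 4 in total.
Checked but reused from cache: E3.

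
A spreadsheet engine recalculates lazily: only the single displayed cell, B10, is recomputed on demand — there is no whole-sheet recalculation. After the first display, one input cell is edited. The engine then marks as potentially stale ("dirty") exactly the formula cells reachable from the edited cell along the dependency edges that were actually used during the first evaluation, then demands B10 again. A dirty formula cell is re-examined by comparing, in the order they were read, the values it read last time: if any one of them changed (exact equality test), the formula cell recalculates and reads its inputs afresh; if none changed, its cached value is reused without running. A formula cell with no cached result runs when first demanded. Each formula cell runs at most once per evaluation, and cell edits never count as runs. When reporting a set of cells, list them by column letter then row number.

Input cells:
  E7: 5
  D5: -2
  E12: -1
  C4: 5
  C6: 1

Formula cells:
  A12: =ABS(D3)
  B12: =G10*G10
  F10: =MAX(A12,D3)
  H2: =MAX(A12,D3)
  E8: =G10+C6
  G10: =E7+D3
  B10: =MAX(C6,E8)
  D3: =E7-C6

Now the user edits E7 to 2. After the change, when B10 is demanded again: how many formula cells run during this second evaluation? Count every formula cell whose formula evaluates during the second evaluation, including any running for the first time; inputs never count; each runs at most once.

Formula cells that run: B10, D3, E8, G10 — 4 in total.

First evaluation (everything demanded from the output):
  D3 = 5 - 1 = 4
  G10 = 5 + 4 = 9
  E8 = 9 + 1 = 10
  B10 = MAX(1, 10) = 10

Propagation after the edit:
  D3: runs — E7 5->2; result 1.
  G10: runs — E7 5->2; D3 4->1; result 3.
  E8: runs — G10 9->3; result 4.
  B10: runs — E8 10->4; result 4.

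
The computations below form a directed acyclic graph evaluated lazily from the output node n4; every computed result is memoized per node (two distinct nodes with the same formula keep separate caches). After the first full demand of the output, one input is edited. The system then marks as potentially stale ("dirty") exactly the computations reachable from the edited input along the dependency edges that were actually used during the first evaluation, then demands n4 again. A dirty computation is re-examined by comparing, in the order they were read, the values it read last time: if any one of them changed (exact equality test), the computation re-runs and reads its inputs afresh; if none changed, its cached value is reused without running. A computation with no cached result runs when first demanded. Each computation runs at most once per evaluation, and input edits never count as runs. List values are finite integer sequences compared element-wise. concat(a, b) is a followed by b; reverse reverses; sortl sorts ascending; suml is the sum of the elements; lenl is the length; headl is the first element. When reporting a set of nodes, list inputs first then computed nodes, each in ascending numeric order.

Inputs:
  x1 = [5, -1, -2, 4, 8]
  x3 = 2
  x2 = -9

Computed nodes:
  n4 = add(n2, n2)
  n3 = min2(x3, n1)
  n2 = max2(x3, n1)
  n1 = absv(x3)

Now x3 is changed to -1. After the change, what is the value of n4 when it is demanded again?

Demanding n4 again yields 2.

First demand of the output computes:
  n1 = absv(2) = 2
  n2 = max2(2, 2) = 2
  n4 = add(2, 2) = 4

After the edit, cleaning proceeds:
  n1: a read changed (x3 2->-1) — executes, giving 1.
  n2: a read changed (x3 2->-1; n1 2->1) — executes, giving 1.
  n4: a read changed (n2 2->1; n2 2->1) — executes, giving 2.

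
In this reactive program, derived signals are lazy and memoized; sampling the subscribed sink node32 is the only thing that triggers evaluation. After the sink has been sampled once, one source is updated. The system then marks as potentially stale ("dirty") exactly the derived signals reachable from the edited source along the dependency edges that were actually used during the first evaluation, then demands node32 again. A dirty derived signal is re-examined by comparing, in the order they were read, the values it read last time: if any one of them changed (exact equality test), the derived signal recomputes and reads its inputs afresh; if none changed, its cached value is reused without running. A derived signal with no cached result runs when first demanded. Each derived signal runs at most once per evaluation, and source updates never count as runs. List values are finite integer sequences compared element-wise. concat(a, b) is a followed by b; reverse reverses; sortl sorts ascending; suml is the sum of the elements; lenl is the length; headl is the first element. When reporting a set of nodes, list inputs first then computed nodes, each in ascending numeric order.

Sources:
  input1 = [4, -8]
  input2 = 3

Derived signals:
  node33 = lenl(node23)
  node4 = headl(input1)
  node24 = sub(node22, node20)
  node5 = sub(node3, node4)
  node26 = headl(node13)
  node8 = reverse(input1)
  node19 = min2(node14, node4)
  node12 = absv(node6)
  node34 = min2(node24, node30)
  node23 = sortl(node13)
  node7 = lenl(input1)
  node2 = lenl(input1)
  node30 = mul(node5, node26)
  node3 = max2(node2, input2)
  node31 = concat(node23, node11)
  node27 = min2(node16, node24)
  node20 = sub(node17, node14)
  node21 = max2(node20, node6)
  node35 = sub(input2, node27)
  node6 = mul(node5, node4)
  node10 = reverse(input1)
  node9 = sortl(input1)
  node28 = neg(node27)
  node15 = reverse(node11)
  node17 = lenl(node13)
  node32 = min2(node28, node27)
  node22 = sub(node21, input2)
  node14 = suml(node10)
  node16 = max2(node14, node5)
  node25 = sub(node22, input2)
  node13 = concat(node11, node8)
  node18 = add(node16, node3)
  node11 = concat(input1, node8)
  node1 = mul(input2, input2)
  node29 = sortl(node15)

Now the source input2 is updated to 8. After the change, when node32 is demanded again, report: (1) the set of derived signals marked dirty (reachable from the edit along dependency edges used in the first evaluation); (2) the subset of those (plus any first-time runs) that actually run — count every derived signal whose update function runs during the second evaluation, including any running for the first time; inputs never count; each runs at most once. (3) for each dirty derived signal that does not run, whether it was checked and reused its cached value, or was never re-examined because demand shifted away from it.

The edit dirties: node3, node5, node6, node16, node21, node22, node24, node27, node28, node32.
10 derived signals run: node3, node5, node6, node16, node21, node22, node24, node27, node28, node32.
No dirty derived signal escaped a run.

First demand of the output computes:
  node2 = lenl([4, -8]) = 2
  node3 = max2(2, 3) = 3
  node4 = headl([4, -8]) = 4
  node5 = sub(3, 4) = -1
  node6 = mul(-1, 4) = -4
  node8 = reverse([4, -8]) = [-8, 4]
  node10 = reverse([4, -8]) = [-8, 4]
  node11 = concat([4, -8], [-8, 4]) = [4, -8, -8, 4]
  node13 = concat([4, -8, -8, 4], [-8, 4]) = [4, -8, -8, 4, -8, 4]
  node14 = suml([-8, 4]) = -4
  node16 = max2(-4, -1) = -1
  node17 = lenl([4, -8, -8, 4, -8, 4]) = 6
  node20 = sub(6, -4) = 10
  node21 = max2(10, -4) = 10
  node22 = sub(10, 3) = 7
  node24 = sub(7, 10) = -3
  node27 = min2(-1, -3) = -3
  node28 = neg(-3) = 3
  node32 = min2(3, -3) = -3

After the edit, cleaning proceeds:
  node3: a read changed (input2 3->8) — executes, giving 8.
  node5: a read changed (node3 3->8) — executes, giving 4.
  node6: a read changed (node5 -1->4) — executes, giving 16.
  node16: a read changed (node5 -1->4) — executes, giving 4.
  node21: a read changed (node6 -4->16) — executes, giving 16.
  node22: a read changed (node21 10->16; input2 3->8) — executes, giving 8.
  node24: a read changed (node22 7->8) — executes, giving -2.
  node27: a read changed (node16 -1->4; node24 -3->-2) — executes, giving -2.
  node28: a read changed (node27 -3->-2) — executes, giving 2.
  node32: a read changed (node28 3->2; node27 -3->-2) — executes, giving -2.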